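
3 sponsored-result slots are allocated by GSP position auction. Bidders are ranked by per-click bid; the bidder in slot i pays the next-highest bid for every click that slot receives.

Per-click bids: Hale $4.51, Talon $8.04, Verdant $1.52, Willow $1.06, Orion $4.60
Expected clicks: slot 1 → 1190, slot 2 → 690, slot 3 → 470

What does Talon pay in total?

Per-click bids in order: $8.04 (Talon) > $4.60 (Orion) > $4.51 (Hale) > $1.52 (Verdant) > …
Talon holds slot 1 → pays next bid $4.60 × 1190 clicks = $5474.00.

Talon pays $5474.00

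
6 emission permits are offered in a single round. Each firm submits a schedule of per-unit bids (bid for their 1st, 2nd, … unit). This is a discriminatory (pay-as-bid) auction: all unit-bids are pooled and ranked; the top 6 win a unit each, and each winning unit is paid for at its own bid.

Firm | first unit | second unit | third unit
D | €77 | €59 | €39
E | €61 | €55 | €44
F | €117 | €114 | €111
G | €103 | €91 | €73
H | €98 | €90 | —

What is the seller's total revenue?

Total revenue: €634

Pooled unit-bids ranked (top 6): 117 (F-1), 114 (F-2), 111 (F-3), 103 (G-1), 98 (H-1), 91 (G-2)
Next rejected bid: €90 (not a price — pay-as-bid).
Each winning unit pays its own bid.
Revenue = 117 + 114 + 111 + 103 + 98 + 91 = €634.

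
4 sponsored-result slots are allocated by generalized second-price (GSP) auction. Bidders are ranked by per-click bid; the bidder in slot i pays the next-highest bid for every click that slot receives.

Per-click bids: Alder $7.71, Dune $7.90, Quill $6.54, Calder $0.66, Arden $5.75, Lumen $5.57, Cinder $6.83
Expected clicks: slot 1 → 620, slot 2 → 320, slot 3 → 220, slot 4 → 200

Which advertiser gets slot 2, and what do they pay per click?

Sorting advertisers: $7.90 (Dune) > $7.71 (Alder) > $6.83 (Cinder) > $6.54 (Quill) > $5.75 (Arden) > …
Slot 2 goes to the second-ranked bidder, Alder, who pays the next bid down: $6.83/click.

Alder; $6.83 per click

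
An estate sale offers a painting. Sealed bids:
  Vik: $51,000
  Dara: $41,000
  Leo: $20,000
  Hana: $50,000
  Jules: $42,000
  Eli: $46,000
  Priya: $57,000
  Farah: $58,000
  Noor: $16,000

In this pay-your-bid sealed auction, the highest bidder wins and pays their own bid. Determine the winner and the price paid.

Farah pays $58,000

Bids in order: 58,000 (Farah) > 57,000 (Priya) > 51,000 (Vik) > 50,000 (Hana) > 46,000 (Eli) > 42,000 (Jules) > …
Farah has the highest bid and pays exactly that: $58,000.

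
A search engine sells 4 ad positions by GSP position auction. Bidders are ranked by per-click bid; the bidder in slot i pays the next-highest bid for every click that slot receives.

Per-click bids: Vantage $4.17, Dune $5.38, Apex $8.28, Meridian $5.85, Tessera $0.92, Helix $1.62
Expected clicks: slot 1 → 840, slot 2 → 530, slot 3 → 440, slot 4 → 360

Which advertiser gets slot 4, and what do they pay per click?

Vantage; $1.62 per click

Ranked by bid: $8.28 (Apex) > $5.85 (Meridian) > $5.38 (Dune) > $4.17 (Vantage) > $1.62 (Helix) > …
Slot 4 goes to the fourth-ranked bidder, Vantage, who pays the next bid down: $1.62/click.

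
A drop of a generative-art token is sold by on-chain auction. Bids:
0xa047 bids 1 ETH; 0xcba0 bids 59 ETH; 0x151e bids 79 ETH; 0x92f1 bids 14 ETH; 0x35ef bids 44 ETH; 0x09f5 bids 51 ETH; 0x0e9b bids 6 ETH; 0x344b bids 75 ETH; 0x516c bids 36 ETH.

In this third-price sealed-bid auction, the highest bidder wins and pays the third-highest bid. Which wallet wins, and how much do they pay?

0x151e pays 59 ETH

Bids ranked: 79 (0x151e) > 75 (0x344b) > 59 (0xcba0) > 51 (0x09f5) > 44 (0x35ef) > 36 (0x516c) > …
0x151e is highest; pays the third-highest bid, 59 ETH.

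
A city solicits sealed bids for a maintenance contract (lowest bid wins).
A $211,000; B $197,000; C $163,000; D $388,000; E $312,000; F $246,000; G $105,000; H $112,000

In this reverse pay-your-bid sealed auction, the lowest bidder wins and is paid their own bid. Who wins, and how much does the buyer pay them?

Bids ranked: 105,000 (G) < 112,000 (H) < 163,000 (C) < 197,000 (B) < 211,000 (A) < 246,000 (F) < …
G is lowest → is paid own bid, $105,000.

G is paid $105,000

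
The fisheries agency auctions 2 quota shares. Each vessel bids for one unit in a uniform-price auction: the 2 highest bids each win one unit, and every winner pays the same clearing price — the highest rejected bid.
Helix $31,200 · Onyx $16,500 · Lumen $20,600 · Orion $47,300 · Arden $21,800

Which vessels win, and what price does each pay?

Sorting: 47,300 (Orion), 31,200 (Helix), 21,800 (Arden), 20,600 (Lumen), …
The 2 highest are Orion, Helix.
Clearing price = highest rejected bid = $21,800.

Orion, Helix; each pays $21,800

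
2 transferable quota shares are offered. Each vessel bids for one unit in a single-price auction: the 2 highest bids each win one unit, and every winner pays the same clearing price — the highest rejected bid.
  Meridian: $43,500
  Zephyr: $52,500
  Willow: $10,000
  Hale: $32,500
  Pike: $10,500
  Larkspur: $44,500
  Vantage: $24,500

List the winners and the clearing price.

Zephyr, Larkspur; each pays $43,500

Ordering the bids: 52,500 (Zephyr), 44,500 (Larkspur), 43,500 (Meridian), 32,500 (Hale), …
Top 2: Zephyr, Larkspur.
Highest unsuccessful bid: $43,500 → clearing price.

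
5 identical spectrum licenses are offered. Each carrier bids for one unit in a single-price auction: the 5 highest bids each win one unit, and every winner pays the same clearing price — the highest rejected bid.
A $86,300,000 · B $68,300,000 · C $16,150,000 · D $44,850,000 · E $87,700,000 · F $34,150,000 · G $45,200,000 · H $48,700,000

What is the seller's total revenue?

Total revenue: $224,250,000

Ordering the bids: 87,700,000 (E), 86,300,000 (A), 68,300,000 (B), 48,700,000 (H), 45,200,000 (G), 44,850,000 (D), 34,150,000 (F), …
Winners (5 units): E, A, B, H, G.
Highest unsuccessful bid: $44,850,000 → clearing price.
Total revenue = 5 × $44,850,000 = $224,250,000.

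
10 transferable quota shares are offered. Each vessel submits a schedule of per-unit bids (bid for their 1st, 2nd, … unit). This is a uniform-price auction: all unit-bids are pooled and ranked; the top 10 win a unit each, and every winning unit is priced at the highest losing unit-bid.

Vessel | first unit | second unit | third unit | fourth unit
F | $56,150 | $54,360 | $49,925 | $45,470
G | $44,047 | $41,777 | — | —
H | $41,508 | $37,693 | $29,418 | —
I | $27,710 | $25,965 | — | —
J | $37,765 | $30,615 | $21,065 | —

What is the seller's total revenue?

Total revenue: $294,180

Merging the schedules and taking the best 10: 56,150 (F-1), 54,360 (F-2), 49,925 (F-3), 45,470 (F-4), 44,047 (G-1), 41,777 (G-2), 41,508 (H-1), 37,765 (J-1), 37,693 (H-2), 30,615 (J-2)
Highest rejected unit-bid = $29,418.
Allocation: F 4, G 2, H 2, J 2. Every unit priced at $29,418.
Revenue = 10 × 29,418 = $294,180.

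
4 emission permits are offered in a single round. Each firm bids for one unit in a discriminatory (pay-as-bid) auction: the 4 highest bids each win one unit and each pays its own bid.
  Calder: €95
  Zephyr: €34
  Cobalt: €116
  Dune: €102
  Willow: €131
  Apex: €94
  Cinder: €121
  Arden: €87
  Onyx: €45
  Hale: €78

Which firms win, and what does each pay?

Ordering the bids: 131 (Willow), 121 (Cinder), 116 (Cobalt), 102 (Dune), 95 (Calder), 94 (Apex), …
The 4 highest are Willow, Cinder, Cobalt, Dune.
Each winner pays its own bid: Willow €131, Cinder €121, Cobalt €116, Dune €102.

Willow €131, Cinder €121, Cobalt €116, Dune €102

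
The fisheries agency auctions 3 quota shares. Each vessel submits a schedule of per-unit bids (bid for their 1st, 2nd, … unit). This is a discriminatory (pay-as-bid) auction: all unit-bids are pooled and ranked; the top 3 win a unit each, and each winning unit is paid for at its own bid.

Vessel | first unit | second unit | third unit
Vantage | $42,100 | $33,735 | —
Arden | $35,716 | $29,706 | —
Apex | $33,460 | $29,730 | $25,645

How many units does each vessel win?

Merging the schedules and taking the best 3: 42,100 (Vantage-1), 35,716 (Arden-1), 33,735 (Vantage-2)
Next rejected bid: $33,460 (not a price — pay-as-bid).
Allocation: Arden 1, Vantage 2.

Arden 1, Vantage 2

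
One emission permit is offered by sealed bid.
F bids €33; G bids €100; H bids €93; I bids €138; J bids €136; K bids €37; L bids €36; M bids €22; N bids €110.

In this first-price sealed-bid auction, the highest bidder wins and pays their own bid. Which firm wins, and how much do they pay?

I pays €138

First-price sealed-bid auction: the highest bidder wins and pays their own bid.
Sorting bids: 138 (I) > 136 (J) > 110 (N) > 100 (G) > 93 (H) > 37 (K) > …
I is highest → pays own bid, €138.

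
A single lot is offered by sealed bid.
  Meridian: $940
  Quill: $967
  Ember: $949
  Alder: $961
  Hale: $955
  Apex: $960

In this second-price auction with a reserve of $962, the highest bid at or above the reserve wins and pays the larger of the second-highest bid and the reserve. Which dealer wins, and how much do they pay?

Quill pays $962

Rule: the highest bid at or above the reserve wins and pays the larger of the second-highest bid and the reserve.
Sorting bids: 967 (Quill) > 961 (Alder) > 960 (Apex) > 955 (Hale) > 949 (Ember) > 940 (Meridian)
Quill has the top bid at or above the reserve ($967).
Second-highest bid $961 is below the reserve $962, so the reserve binds → payment $962.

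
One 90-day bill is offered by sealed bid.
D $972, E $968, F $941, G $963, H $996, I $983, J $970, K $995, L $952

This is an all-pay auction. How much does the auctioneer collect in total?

Bids ranked: 996 (H) > 995 (K) > 983 (I) > 972 (D) > 970 (J) > 968 (E) > …
H wins with the top bid; all bids are sunk regardless.
Every bidder forfeits their bid regardless of winning.
Revenue = 972 + 968 + 941 + 963 + 996 + 983 + 970 + 995 + 952 = $8,740.

Total revenue: $8,740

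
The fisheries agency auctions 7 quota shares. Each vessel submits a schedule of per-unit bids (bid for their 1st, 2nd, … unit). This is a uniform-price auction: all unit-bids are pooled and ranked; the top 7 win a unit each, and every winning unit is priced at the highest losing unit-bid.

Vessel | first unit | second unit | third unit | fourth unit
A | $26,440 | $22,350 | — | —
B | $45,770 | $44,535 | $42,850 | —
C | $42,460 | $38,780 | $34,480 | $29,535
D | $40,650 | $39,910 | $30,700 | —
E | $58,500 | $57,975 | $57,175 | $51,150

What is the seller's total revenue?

Pooled unit-bids ranked (top 7): 58,500 (E-1), 57,975 (E-2), 57,175 (E-3), 51,150 (E-4), 45,770 (B-1), 44,535 (B-2), 42,850 (B-3)
Highest rejected unit-bid = $42,460.
Allocation: B 3, E 4. Every unit priced at $42,460.
Revenue = 7 × 42,460 = $297,220.

Total revenue: $297,220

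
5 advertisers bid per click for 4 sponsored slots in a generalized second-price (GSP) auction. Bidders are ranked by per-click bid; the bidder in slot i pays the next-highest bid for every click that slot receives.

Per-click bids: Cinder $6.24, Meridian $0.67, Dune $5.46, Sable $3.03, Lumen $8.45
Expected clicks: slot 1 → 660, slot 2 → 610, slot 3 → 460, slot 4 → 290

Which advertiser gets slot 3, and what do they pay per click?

Dune; $3.03 per click

Ranked by bid: $8.45 (Lumen) > $6.24 (Cinder) > $5.46 (Dune) > $3.03 (Sable) > $0.67 (Meridian)
Slot 3 goes to the third-ranked bidder, Dune, who pays the next bid down: $3.03/click.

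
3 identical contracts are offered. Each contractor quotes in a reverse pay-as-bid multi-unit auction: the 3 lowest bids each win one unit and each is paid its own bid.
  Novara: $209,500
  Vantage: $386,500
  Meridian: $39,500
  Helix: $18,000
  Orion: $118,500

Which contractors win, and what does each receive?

Ordering the bids: 18,000 (Helix), 39,500 (Meridian), 118,500 (Orion), 209,500 (Novara), 386,500 (Vantage)
Winners (3 units): Helix, Meridian, Orion.
Each winner is paid its own bid: Helix $18,000, Meridian $39,500, Orion $118,500.

Helix $18,000, Meridian $39,500, Orion $118,500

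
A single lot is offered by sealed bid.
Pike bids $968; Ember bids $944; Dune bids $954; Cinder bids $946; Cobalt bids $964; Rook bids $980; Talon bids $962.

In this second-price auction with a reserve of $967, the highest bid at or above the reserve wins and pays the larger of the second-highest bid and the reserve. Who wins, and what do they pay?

Rook pays $968

Rule: the highest bid at or above the reserve wins and pays the larger of the second-highest bid and the reserve.
Sorting bids: 980 (Rook) > 968 (Pike) > 964 (Cobalt) > 962 (Talon) > 954 (Dune) > 946 (Cinder) > …
Highest eligible bid: Rook at $980.
Second-highest bid $968 exceeds the reserve $967 → payment $968.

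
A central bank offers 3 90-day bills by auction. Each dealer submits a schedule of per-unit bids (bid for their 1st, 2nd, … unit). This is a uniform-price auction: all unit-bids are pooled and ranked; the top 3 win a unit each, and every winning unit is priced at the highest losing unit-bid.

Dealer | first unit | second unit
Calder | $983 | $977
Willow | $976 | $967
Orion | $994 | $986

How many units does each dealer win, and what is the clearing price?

Calder 1, Orion 2; clearing price $977

Pooled unit-bids ranked (top 3): 994 (Orion-1), 986 (Orion-2), 983 (Calder-1)
First bid not allocated: $977.
Allocation: Calder 1, Orion 2.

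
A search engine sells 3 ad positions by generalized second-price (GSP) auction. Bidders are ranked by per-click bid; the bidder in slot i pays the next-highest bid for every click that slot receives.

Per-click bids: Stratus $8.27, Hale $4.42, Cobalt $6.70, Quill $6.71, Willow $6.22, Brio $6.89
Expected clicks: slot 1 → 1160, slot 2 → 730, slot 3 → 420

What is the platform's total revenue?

Ranked by bid: $8.27 (Stratus) > $6.89 (Brio) > $6.71 (Quill) > $6.70 (Cobalt) > …
Slot 1: Stratus pays $6.89 × 1160 = $7992.40
Slot 2: Brio pays $6.71 × 730 = $4898.30
Slot 3: Quill pays $6.70 × 420 = $2814.00
Total = $15704.70

Total revenue: $15704.70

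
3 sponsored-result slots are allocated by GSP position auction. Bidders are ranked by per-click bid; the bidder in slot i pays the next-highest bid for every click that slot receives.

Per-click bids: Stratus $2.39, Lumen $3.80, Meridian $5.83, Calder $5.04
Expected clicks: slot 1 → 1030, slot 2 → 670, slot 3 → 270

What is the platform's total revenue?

Total revenue: $8382.50

Per-click bids in order: $5.83 (Meridian) > $5.04 (Calder) > $3.80 (Lumen) > $2.39 (Stratus)
Slot 1: Meridian pays $5.04 × 1030 = $5191.20
Slot 2: Calder pays $3.80 × 670 = $2546.00
Slot 3: Lumen pays $2.39 × 270 = $645.30
Total = $8382.50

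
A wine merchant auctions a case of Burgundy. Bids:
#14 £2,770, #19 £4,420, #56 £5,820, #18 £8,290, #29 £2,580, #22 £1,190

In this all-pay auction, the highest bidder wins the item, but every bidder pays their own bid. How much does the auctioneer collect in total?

Bids in order: 8,290 (#18) > 5,820 (#56) > 4,420 (#19) > 2,770 (#14) > 2,580 (#29) > 1,190 (#22)
#18 wins with the top bid; all bids are sunk regardless.
Every bidder forfeits their bid regardless of winning.
Revenue = 2,770 + 4,420 + 5,820 + 8,290 + 2,580 + 1,190 = £25,070.

Total revenue: £25,070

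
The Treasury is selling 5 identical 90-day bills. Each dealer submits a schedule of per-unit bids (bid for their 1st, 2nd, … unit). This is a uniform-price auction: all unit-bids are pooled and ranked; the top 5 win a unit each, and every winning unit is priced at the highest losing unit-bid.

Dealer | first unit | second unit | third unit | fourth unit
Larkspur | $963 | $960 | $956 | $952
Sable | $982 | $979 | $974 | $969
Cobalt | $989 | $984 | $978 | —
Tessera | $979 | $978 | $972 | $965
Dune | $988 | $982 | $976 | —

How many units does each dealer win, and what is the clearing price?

Cobalt 2, Dune 2, Sable 1; clearing price $979

Merging the schedules and taking the best 5: 989 (Cobalt-1), 988 (Dune-1), 984 (Cobalt-2), 982 (Sable-1), 982 (Dune-2)
Highest rejected unit-bid = $979.
Allocation: Cobalt 2, Dune 2, Sable 1.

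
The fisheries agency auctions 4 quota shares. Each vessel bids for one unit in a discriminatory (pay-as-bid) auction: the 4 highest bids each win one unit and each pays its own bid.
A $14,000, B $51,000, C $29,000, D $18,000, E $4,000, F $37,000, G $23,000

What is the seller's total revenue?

Total revenue: $140,000

Ordering the bids: 51,000 (B), 37,000 (F), 29,000 (C), 23,000 (G), 18,000 (D), 14,000 (A), …
The 4 highest are B, F, C, G.
Total revenue = 51,000 + 37,000 + 29,000 + 23,000 = $140,000.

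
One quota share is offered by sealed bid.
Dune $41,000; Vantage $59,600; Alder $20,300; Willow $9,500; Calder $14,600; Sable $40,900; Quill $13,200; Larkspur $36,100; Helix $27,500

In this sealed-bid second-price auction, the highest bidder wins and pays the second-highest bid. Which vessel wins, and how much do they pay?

Vantage pays $41,000

Bids ranked: 59,600 (Vantage) > 41,000 (Dune) > 40,900 (Sable) > 36,100 (Larkspur) > 27,500 (Helix) > 20,300 (Alder) > …
Vantage wins with the highest bid; price is set by the runner-up at $41,000.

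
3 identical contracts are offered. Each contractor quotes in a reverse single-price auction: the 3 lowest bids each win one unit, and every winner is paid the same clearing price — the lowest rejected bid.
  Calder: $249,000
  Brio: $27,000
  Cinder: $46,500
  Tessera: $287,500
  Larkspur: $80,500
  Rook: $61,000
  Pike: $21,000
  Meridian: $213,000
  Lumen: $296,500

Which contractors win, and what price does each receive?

Ordering the bids: 21,000 (Pike), 27,000 (Brio), 46,500 (Cinder), 61,000 (Rook), 80,500 (Larkspur), …
Winners (3 units): Pike, Brio, Cinder.
Lowest unsuccessful bid: $61,000 → clearing price.

Pike, Brio, Cinder; each is paid $61,000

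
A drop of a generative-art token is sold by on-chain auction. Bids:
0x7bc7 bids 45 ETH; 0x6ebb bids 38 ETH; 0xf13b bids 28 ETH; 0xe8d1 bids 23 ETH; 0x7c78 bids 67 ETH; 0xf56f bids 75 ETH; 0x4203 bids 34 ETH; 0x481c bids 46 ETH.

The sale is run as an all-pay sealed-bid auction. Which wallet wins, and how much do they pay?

Sorting bids: 75 (0xf56f) > 67 (0x7c78) > 46 (0x481c) > 45 (0x7bc7) > 38 (0x6ebb) > 34 (0x4203) > …
0xf56f wins with the top bid; all bids are sunk regardless.

0xf56f pays 75 ETH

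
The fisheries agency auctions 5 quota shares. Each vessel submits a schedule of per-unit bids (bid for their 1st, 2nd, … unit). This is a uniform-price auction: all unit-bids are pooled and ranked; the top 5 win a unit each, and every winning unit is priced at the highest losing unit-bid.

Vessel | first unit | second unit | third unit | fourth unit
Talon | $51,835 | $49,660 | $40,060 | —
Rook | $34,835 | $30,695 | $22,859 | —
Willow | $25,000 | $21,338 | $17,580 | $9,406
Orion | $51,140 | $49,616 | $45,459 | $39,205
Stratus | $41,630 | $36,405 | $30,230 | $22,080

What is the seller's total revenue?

Total revenue: $208,150

All unit-bids, highest first — top 5: 51,835 (Talon-1), 51,140 (Orion-1), 49,660 (Talon-2), 49,616 (Orion-2), 45,459 (Orion-3)
First bid not allocated: $41,630.
Allocation: Orion 3, Talon 2. Every unit priced at $41,630.
Revenue = 5 × 41,630 = $208,150.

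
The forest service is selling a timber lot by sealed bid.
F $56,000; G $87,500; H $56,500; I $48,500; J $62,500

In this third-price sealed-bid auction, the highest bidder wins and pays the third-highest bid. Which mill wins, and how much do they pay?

Bids ranked: 87,500 (G) > 62,500 (J) > 56,500 (H) > 56,000 (F) > 48,500 (I)
G is highest; pays the third-highest bid, $56,500.

G pays $56,500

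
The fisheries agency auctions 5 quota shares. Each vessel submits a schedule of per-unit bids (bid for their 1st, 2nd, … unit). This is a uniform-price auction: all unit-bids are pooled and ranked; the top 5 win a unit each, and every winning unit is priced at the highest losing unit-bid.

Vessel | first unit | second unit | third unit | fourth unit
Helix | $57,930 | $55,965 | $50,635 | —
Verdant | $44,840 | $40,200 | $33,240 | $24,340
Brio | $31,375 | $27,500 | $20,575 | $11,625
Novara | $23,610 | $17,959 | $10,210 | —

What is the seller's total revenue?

Pooled unit-bids ranked (top 5): 57,930 (Helix-1), 55,965 (Helix-2), 50,635 (Helix-3), 44,840 (Verdant-1), 40,200 (Verdant-2)
The (k+1)-th unit-bid is $33,240.
Allocation: Helix 3, Verdant 2. Every unit priced at $33,240.
Revenue = 5 × 33,240 = $166,200.

Total revenue: $166,200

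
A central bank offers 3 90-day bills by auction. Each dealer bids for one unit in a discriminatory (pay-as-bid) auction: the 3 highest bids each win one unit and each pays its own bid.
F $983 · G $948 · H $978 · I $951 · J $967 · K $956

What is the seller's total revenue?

Total revenue: $2,928

Bids ranked high→low: 983 (F), 978 (H), 967 (J), 956 (K), 951 (I), …
The 3 highest are F, H, J.
Total revenue = 983 + 978 + 967 = $2,928.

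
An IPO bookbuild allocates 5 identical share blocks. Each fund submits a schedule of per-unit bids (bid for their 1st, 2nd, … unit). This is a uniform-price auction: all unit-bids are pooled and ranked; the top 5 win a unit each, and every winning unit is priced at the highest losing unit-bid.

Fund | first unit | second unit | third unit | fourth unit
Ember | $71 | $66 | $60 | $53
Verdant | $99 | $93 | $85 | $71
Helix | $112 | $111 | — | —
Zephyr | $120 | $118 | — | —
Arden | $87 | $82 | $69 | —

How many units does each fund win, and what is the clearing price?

All unit-bids, highest first — top 5: 120 (Zephyr-1), 118 (Zephyr-2), 112 (Helix-1), 111 (Helix-2), 99 (Verdant-1)
First bid not allocated: $93.
Allocation: Helix 2, Verdant 1, Zephyr 2.

Helix 2, Verdant 1, Zephyr 2; clearing price $93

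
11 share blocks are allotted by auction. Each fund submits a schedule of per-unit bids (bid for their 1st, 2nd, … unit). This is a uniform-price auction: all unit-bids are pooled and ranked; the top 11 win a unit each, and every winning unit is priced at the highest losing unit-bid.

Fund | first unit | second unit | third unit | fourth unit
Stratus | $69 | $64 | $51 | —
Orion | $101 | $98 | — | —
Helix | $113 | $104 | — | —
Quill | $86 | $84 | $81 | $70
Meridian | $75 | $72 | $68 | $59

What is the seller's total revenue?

All unit-bids, highest first — top 11: 113 (Helix-1), 104 (Helix-2), 101 (Orion-1), 98 (Orion-2), 86 (Quill-1), 84 (Quill-2), 81 (Quill-3), 75 (Meridian-1), 72 (Meridian-2), 70 (Quill-4), 69 (Stratus-1)
The (k+1)-th unit-bid is $68.
Allocation: Helix 2, Meridian 2, Orion 2, Quill 4, Stratus 1. Every unit priced at $68.
Revenue = 11 × 68 = $748.

Total revenue: $748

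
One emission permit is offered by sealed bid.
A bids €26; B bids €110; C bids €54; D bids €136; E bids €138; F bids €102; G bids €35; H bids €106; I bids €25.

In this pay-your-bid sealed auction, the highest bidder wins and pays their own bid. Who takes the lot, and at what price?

Sorting bids: 138 (E) > 136 (D) > 110 (B) > 106 (H) > 102 (F) > 54 (C) > …
First-price: E pays what they bid, €138.

E pays €138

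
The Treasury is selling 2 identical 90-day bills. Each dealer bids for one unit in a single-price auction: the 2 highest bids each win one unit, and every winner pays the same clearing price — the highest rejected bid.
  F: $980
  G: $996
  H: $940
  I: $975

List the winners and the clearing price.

Ordering the bids: 996 (G), 980 (F), 975 (I), 940 (H)
Top 2: G, F.
Highest unsuccessful bid: $975 → clearing price.

G, F; each pays $975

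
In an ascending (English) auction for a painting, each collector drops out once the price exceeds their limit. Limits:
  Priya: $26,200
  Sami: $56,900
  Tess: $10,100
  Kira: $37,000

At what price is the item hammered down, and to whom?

Sami wins at $37,000

Ascending (English) auction: the price rises until one bidder remains; the winner pays the price at which the last rival dropped out.
Limits ranked: 56,900 (Sami) > 37,000 (Kira) > 26,200 (Priya) > 10,100 (Tess)
Bidding ends when Kira exits at $37,000; Sami takes it.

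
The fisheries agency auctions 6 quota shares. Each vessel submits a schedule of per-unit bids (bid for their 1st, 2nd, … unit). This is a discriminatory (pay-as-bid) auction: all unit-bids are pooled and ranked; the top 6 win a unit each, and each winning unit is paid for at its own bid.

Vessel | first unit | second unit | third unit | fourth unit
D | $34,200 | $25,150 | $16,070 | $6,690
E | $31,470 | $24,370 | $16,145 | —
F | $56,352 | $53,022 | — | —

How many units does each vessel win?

D 2, E 2, F 2

Merging the schedules and taking the best 6: 56,352 (F-1), 53,022 (F-2), 34,200 (D-1), 31,470 (E-1), 25,150 (D-2), 24,370 (E-2)
Next rejected bid: $16,145 (not a price — pay-as-bid).
Allocation: D 2, E 2, F 2.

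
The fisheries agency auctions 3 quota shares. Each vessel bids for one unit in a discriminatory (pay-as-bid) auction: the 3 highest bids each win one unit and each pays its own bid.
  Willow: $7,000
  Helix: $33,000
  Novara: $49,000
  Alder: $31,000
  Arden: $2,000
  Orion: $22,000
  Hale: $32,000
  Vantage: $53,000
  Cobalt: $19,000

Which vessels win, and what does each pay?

Vantage $53,000, Novara $49,000, Helix $33,000

Bids ranked high→low: 53,000 (Vantage), 49,000 (Novara), 33,000 (Helix), 32,000 (Hale), 31,000 (Alder), …
Winners (3 units): Vantage, Novara, Helix.
Each winner pays its own bid: Vantage $53,000, Novara $49,000, Helix $33,000.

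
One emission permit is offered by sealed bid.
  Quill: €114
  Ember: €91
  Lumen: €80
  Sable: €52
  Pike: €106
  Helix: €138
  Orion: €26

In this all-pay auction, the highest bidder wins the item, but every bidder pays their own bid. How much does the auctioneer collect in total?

Rule: the highest bidder wins the item, but every bidder pays their own bid.
Bids in order: 138 (Helix) > 114 (Quill) > 106 (Pike) > 91 (Ember) > 80 (Lumen) > 52 (Sable) > …
Helix wins with the top bid; all bids are sunk regardless.
Every bidder forfeits their bid regardless of winning.
Revenue = 114 + 91 + 80 + 52 + 106 + 138 + 26 = €607.

Total revenue: €607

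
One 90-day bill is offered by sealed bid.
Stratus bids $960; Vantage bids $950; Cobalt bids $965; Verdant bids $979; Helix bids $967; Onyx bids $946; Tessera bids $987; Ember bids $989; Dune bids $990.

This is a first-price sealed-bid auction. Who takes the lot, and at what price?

Rule: the highest bidder wins and pays their own bid.
Bids ranked: 990 (Dune) > 989 (Ember) > 987 (Tessera) > 979 (Verdant) > 967 (Helix) > 965 (Cobalt) > …
Dune has the highest bid and pays exactly that: $990.

Dune pays $990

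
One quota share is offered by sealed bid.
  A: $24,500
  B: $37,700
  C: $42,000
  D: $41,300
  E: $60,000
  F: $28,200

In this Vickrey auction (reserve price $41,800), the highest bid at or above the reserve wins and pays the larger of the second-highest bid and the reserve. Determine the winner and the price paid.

E pays $42,000

Bids in order: 60,000 (E) > 42,000 (C) > 41,300 (D) > 37,700 (B) > 28,200 (F) > 24,500 (A)
E has the top bid at or above the reserve ($60,000).
max(second-highest $42,000, reserve $41,800) = $42,000; the reserve does not bind.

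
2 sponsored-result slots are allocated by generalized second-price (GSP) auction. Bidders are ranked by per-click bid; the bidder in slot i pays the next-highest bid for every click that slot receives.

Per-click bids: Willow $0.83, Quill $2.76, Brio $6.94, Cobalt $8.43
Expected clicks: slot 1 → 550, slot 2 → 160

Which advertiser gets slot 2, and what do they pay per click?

Ranked by bid: $8.43 (Cobalt) > $6.94 (Brio) > $2.76 (Quill) > …
Slot 2 goes to the second-ranked bidder, Brio, who pays the next bid down: $2.76/click.

Brio; $2.76 per click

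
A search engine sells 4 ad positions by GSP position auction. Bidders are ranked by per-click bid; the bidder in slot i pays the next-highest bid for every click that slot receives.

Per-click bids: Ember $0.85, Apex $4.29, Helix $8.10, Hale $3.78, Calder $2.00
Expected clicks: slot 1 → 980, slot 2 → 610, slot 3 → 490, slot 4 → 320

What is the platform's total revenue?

Ranked by bid: $8.10 (Helix) > $4.29 (Apex) > $3.78 (Hale) > $2.00 (Calder) > $0.85 (Ember)
Slot 1: Helix pays $4.29 × 980 = $4204.20
Slot 2: Apex pays $3.78 × 610 = $2305.80
Slot 3: Hale pays $2.00 × 490 = $980.00
Slot 4: Calder pays $0.85 × 320 = $272.00
Total = $7762.00

Total revenue: $7762.00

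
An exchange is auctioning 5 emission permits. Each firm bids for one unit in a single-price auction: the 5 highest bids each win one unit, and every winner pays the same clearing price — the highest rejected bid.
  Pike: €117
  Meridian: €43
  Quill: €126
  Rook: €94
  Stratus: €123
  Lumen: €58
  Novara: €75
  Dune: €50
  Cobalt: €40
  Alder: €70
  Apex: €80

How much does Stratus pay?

Sorting: 126 (Quill), 123 (Stratus), 117 (Pike), 94 (Rook), 80 (Apex), 75 (Novara), 70 (Alder), …
The 5 highest are Quill, Stratus, Pike, Rook, Apex.
Clearing price = highest rejected bid = €75.
Stratus wins → pays €75.

Stratus pays €75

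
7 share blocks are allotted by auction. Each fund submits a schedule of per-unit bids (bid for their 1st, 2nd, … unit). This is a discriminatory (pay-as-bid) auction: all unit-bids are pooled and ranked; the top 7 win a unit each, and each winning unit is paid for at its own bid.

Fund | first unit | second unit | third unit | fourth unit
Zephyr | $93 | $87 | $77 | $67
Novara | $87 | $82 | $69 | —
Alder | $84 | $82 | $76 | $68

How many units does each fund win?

Alder 2, Novara 2, Zephyr 3

Merging the schedules and taking the best 7: 93 (Zephyr-1), 87 (Zephyr-2), 87 (Novara-1), 84 (Alder-1), 82 (Novara-2), 82 (Alder-2), 77 (Zephyr-3)
Next rejected bid: $76 (not a price — pay-as-bid).
Allocation: Alder 2, Novara 2, Zephyr 3.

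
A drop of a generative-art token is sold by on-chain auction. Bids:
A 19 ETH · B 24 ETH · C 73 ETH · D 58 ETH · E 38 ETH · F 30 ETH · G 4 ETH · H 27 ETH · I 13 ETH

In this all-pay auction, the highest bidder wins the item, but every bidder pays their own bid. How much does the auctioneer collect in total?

Rule: the highest bidder wins the item, but every bidder pays their own bid.
Sorting bids: 73 (C) > 58 (D) > 38 (E) > 30 (F) > 27 (H) > 24 (B) > …
C wins with the top bid; all bids are sunk regardless.
Every bidder forfeits their bid regardless of winning.
Revenue = 19 + 24 + 73 + 58 + 38 + 30 + 4 + 27 + 13 = 286 ETH.

Total revenue: 286 ETH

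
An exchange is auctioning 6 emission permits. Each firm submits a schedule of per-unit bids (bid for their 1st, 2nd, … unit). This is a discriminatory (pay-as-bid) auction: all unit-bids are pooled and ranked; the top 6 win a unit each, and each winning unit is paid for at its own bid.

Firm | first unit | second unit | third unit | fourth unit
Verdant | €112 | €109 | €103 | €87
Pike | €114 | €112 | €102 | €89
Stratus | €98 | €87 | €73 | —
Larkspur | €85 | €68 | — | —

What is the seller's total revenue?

Merging the schedules and taking the best 6: 114 (Pike-1), 112 (Verdant-1), 112 (Pike-2), 109 (Verdant-2), 103 (Verdant-3), 102 (Pike-3)
Next rejected bid: €98 (not a price — pay-as-bid).
Each winning unit pays its own bid.
Revenue = 114 + 112 + 112 + 109 + 103 + 102 = €652.

Total revenue: €652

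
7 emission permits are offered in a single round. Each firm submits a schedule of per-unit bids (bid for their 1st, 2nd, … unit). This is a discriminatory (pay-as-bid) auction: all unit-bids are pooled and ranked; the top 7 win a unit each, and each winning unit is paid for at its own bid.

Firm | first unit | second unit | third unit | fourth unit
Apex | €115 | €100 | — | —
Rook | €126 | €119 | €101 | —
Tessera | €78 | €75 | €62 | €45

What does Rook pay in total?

All unit-bids, highest first — top 7: 126 (Rook-1), 119 (Rook-2), 115 (Apex-1), 101 (Rook-3), 100 (Apex-2), 78 (Tessera-1), 75 (Tessera-2)
Next rejected bid: €62 (not a price — pay-as-bid).
Rook's winning unit-bids: 126 + 119 + 101 = €346.

Rook pays €346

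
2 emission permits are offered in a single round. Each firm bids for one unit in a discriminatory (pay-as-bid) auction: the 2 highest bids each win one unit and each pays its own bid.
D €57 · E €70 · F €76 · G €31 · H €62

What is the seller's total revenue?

Ordering the bids: 76 (F), 70 (E), 62 (H), 57 (D), …
The 2 highest are F, E.
Total revenue = 76 + 70 = €146.

Total revenue: €146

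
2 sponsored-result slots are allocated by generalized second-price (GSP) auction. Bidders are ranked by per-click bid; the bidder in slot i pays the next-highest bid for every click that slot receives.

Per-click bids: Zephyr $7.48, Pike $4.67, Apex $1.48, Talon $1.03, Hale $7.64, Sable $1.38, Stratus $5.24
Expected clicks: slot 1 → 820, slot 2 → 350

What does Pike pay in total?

Pike pays $0.00

Ranked by bid: $7.64 (Hale) > $7.48 (Zephyr) > $5.24 (Stratus) > …
Pike ranks below slot 2 → no slot, pays nothing.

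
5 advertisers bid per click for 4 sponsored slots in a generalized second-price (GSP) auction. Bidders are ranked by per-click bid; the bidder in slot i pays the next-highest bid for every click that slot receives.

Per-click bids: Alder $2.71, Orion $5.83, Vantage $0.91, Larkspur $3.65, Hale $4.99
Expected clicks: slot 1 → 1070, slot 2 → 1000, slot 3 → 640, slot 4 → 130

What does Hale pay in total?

Ranked by bid: $5.83 (Orion) > $4.99 (Hale) > $3.65 (Larkspur) > $2.71 (Alder) > $0.91 (Vantage)
Hale holds slot 2 → pays next bid $3.65 × 1000 clicks = $3650.00.

Hale pays $3650.00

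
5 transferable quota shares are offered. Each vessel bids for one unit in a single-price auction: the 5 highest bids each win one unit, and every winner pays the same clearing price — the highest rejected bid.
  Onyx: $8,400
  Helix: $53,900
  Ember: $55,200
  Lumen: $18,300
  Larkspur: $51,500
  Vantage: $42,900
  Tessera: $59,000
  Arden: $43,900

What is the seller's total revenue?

Sorting: 59,000 (Tessera), 55,200 (Ember), 53,900 (Helix), 51,500 (Larkspur), 43,900 (Arden), 42,900 (Vantage), 18,300 (Lumen), …
Top 5: Tessera, Ember, Helix, Larkspur, Arden.
First losing bid is Vantage's $42,900, which sets the uniform price.
Total revenue = 5 × $42,900 = $214,500.

Total revenue: $214,500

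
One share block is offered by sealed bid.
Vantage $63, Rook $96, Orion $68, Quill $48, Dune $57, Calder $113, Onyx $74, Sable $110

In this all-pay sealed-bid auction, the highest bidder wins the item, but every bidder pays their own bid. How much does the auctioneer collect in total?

Rule: the highest bidder wins the item, but every bidder pays their own bid.
Bids in order: 113 (Calder) > 110 (Sable) > 96 (Rook) > 74 (Onyx) > 68 (Orion) > 63 (Vantage) > …
Calder wins with the top bid; all bids are sunk regardless.
Every bidder forfeits their bid regardless of winning.
Revenue = 63 + 96 + 68 + 48 + 57 + 113 + 74 + 110 = $629.

Total revenue: $629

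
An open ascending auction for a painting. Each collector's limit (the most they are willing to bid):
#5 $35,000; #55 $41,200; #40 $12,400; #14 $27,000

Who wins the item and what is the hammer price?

Rule: the price rises until one bidder remains; the winner pays the price at which the last rival dropped out.
Sorting limits: 41,200 (#55) > 35,000 (#5) > 27,000 (#14) > 12,400 (#40)
Bidding ends when #5 exits at $35,000; #55 takes it.

#55 wins at $35,000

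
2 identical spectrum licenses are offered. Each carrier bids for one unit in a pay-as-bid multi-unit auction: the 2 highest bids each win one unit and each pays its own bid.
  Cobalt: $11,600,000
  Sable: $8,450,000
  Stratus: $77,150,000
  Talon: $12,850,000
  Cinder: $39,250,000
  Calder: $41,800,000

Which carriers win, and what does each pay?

Stratus $77,150,000, Calder $41,800,000

Bids ranked high→low: 77,150,000 (Stratus), 41,800,000 (Calder), 39,250,000 (Cinder), 12,850,000 (Talon), …
Winners (2 units): Stratus, Calder.
Each winner pays its own bid: Stratus $77,150,000, Calder $41,800,000.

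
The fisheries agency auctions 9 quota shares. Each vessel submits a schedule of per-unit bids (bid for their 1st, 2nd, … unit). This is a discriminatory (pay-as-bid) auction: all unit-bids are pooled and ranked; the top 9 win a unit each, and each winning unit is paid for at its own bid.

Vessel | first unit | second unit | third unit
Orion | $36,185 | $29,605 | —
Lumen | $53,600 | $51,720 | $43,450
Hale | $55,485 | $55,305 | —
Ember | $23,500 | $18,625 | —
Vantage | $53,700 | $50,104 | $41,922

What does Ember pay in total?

Pooled unit-bids ranked (top 9): 55,485 (Hale-1), 55,305 (Hale-2), 53,700 (Vantage-1), 53,600 (Lumen-1), 51,720 (Lumen-2), 50,104 (Vantage-2), 43,450 (Lumen-3), 41,922 (Vantage-3), 36,185 (Orion-1)
Next rejected bid: $29,605 (not a price — pay-as-bid).
Ember wins no units.

Ember pays $0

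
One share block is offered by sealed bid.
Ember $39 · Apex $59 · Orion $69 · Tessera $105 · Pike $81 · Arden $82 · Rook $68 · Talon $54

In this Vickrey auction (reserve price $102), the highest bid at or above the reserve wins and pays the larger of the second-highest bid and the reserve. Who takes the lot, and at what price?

Sorting bids: 105 (Tessera) > 82 (Arden) > 81 (Pike) > 69 (Orion) > 68 (Rook) > 59 (Apex) > …
Highest eligible bid: Tessera at $105.
Second-highest bid $82 is below the reserve $102, so the reserve binds → payment $102.

Tessera pays $102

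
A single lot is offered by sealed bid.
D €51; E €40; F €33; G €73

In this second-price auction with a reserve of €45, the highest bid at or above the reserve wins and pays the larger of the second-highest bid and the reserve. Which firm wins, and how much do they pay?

Rule: the highest bid at or above the reserve wins and pays the larger of the second-highest bid and the reserve.
Bids in order: 73 (G) > 51 (D) > 40 (E) > 33 (F)
Highest eligible bid: G at €73.
Second-highest bid €51 exceeds the reserve €45 → payment €51.

G pays €51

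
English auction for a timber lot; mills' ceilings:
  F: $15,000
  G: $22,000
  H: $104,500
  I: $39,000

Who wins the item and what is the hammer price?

H wins at $39,000

Sorting limits: 104,500 (H) > 39,000 (I) > 22,000 (G) > 15,000 (F)
I is the last rival to drop out, at $39,000; H remains and wins at that price.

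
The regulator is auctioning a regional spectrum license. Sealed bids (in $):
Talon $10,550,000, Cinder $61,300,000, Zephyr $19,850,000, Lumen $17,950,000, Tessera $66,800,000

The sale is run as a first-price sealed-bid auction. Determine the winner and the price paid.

Rule: the highest bidder wins and pays their own bid.
Sorting bids: 66,800,000 (Tessera) > 61,300,000 (Cinder) > 19,850,000 (Zephyr) > 17,950,000 (Lumen) > 10,550,000 (Talon)
Tessera has the highest bid and pays exactly that: $66,800,000.

Tessera pays $66,800,000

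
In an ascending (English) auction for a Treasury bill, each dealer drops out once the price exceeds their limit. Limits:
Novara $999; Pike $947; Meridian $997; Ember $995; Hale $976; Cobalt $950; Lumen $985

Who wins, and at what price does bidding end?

Limits ranked: 999 (Novara) > 997 (Meridian) > 995 (Ember) > 985 (Lumen) > 976 (Hale) > 950 (Cobalt) > …
Bidding ends when Meridian exits at $997; Novara takes it.

Novara wins at $997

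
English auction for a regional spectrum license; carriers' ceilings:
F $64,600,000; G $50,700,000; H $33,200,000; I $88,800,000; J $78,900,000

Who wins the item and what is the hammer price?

Sorting limits: 88,800,000 (I) > 78,900,000 (J) > 64,600,000 (F) > 50,700,000 (G) > 33,200,000 (H)
Once the price passes $78,900,000, only I is left; the hammer falls at J's limit of $78,900,000.

I wins at $78,900,000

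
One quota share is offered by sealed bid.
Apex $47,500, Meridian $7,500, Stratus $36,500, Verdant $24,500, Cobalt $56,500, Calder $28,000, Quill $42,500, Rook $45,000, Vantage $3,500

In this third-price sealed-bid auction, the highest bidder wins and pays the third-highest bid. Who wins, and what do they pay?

Bids in order: 56,500 (Cobalt) > 47,500 (Apex) > 45,000 (Rook) > 42,500 (Quill) > 36,500 (Stratus) > 28,000 (Calder) > …
Cobalt is highest; pays the third-highest bid, $45,000.

Cobalt pays $45,000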